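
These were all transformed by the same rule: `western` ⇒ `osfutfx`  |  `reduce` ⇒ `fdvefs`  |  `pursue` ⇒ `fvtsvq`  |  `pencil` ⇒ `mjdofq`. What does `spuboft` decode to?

The word is reversed, then every letter is shifted forward by 1.
Reversing it on spuboft: shift back: s−1=r, p−1=o, u−1=t, b−1=a, o−1=n, f−1=e, t−1=s → rotanes; then reverse → senator.

senator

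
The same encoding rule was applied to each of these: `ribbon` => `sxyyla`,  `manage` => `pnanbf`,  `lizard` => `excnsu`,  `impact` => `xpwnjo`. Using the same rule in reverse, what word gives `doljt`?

stock

r(17)→s(18) and i(8)→x(23) fit y≡11x+13 (mod 26); the inverse of 11 mod 26 is 19. This is an affine cipher: with a=0,…,z=25, each position x becomes (11x+13) mod 26.
Decoding doljt: d(3)→19·(3−13)≡18=s; o(14)→19·(14−13)≡19=t; l(11)→19·(11−13)≡14=o; j(9)→19·(9−13)≡2=c; t(19)→19·(19−13)≡10=k (all mod 26).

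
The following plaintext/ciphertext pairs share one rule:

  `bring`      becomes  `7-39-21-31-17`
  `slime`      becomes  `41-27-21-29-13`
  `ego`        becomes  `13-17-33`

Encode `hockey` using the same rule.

19-33-9-25-13-53

Each letter becomes 2×(its alphabet position, a=1..z=26) + 3.
On hockey: h=8→19, o=15→33, c=3→9, k=11→25, e=5→13, y=25→53.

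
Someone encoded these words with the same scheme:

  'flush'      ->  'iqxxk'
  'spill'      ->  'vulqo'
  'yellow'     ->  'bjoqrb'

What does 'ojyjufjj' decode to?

A repeating key of period 2 is used — shifts +3, +5 over and over.
Undoing it on ojyjufjj: o−3=l, j−5=e, y−3=v, j−5=e, u−3=r, f−5=a, j−3=g, j−5=e.

leverage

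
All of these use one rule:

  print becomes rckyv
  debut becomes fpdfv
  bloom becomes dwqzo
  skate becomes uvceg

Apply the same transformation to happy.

jlraa

Shifts by position in print: pos 0: p→r (+2), pos 1: r→c (+11), pos 2: i→k (+2), pos 3: n→y (+11) — repeating every 2. The shifts repeat in a cycle of length 2: positions 0,1,… shift by +2, +11, then the pattern repeats.
Applying it to happy: h+2=j, a+11=l, p+2=r, p+11=a, y+2=a.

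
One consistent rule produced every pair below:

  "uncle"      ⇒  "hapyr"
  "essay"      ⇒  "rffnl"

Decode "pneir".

carve

Compare letters: u→h is +13, n→a is +13, c→p is +13 — a constant shift. Every letter moves 13 places later in the alphabet, wrapping around z→a.
Undoing it on pneir: p−13=c, n−13=a, e−13=r, i−13=v, r−13=e.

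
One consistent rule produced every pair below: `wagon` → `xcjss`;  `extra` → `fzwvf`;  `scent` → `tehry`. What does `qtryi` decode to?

In wagon: w→x is +1, a→c is +2, g→j is +3, o→s is +4 — the shift increases by 1 each position. Letter i (0-indexed) is shifted by i+1, so successive shifts are 1, 2, 3, ….
Undoing it on qtryi: q−1=p, t−2=r, r−3=o, y−4=u, i−5=d.

proud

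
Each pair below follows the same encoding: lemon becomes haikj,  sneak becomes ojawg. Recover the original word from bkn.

Compare letters: l→h is +22, e→a is +22, m→i is +22 — a constant shift. This is a Caesar cipher with shift 22.
Undoing it on bkn: b−22=f, k−22=o, n−22=r.

for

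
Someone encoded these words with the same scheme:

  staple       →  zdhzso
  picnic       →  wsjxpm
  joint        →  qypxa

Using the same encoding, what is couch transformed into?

It's a Vigenère-style cipher with numeric key [7,10]: position i shifts by key[i mod 2].
On couch: c+7=j, o+10=y, u+7=b, c+10=m, h+7=o.

jybmo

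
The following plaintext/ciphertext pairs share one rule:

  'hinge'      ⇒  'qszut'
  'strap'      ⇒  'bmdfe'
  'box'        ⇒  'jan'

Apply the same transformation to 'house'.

The output letters match the input read backwards, each shifted +12: hinge reversed is egnih. Read the word backwards and shift each letter +12.
Applying it to house: reverse → esuoh; then shift: e+12=q, s+12=e, u+12=g, o+12=a, h+12=t.

qegat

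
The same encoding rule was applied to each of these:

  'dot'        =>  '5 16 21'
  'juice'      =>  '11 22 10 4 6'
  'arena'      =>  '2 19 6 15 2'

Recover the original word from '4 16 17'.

cop

d is letter #4 and maps to 5: an offset of 1. Each letter is replaced by its alphabet position (a=1..z=26) + 1.
Undoing it on 4 16 17: 4→(4−1)÷1=3=c, 16→(16−1)÷1=15=o, 17→(17−1)÷1=16=p.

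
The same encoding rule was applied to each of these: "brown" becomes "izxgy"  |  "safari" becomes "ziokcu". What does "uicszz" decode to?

nation

In brown: b→i is +7, r→z is +8, o→x is +9, w→g is +10 — the shift increases by 1 each position. The shift increases by 1 at each position, starting from +7: 7, 8, 9, ….
Undoing it on uicszz: u−7=n, i−8=a, c−9=t, s−10=i, z−11=o, z−12=n.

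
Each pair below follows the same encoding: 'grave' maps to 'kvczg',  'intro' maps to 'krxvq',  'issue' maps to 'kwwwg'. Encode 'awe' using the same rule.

cag

Two shifts are in play — +2 for a/e/i/o/u, +4 for every other letter.
On awe: a(vowel)+2=c, w(cons)+4=a, e(vowel)+2=g.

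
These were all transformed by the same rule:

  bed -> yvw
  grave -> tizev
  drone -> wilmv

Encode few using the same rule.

This is the alphabet-reversal cipher (Atbash): a becomes z, b becomes y, etc.
For few: f↔u, e↔v, w↔d.

uvd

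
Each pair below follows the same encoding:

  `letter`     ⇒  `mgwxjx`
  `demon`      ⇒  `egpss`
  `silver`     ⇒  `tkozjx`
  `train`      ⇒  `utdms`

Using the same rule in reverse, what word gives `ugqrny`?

tennis

The shift increases by 1 at each position, starting from +1: 1, 2, 3, ….
Undoing it on ugqrny: u−1=t, g−2=e, q−3=n, r−4=n, n−5=i, y−6=s.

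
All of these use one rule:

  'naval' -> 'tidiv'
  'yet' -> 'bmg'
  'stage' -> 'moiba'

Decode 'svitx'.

plank

The output letters match the input read backwards, each shifted +8: naval reversed is lavan. The word is reversed, then every letter is shifted forward by 8.
Reversing it on svitx: shift back: s−8=k, v−8=n, i−8=a, t−8=l, x−8=p → knalp; then reverse → plank.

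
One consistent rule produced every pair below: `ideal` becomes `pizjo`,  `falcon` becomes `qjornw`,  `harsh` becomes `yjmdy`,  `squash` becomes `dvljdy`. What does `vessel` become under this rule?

czddzo

This is an affine cipher: with a=0,…,z=25, each position x becomes (17x+9) mod 26.
Applying it to vessel: v(21)→17·21+9≡2=c; e(4)→17·4+9≡25=z; s(18)→17·18+9≡3=d; s(18)→17·18+9≡3=d; e(4)→17·4+9≡25=z; l(11)→17·11+9≡14=o (all mod 26).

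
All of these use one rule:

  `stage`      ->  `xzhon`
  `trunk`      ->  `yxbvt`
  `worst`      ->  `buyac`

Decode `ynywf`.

The shift increases by 1 at each position, starting from +5: 5, 6, 7, ….
Decoding ynywf: y−5=t, n−6=h, y−7=r, w−8=o, f−9=w.

throw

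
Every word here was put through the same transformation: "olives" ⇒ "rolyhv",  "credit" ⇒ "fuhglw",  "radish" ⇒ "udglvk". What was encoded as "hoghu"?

elder

Compare letters: o→r is +3, l→o is +3, i→l is +3 — a constant shift. Each letter is shifted forward by 3 in the alphabet (a Caesar shift of +3).
Reversing it on hoghu: h−3=e, o−3=l, g−3=d, h−3=e, u−3=r.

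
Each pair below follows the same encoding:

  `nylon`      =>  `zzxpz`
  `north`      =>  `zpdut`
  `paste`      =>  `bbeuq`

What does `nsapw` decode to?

brook

Shifts by position in nylon: pos 0: n→z (+12), pos 1: y→z (+1), pos 2: l→x (+12), pos 3: o→p (+1) — repeating every 2. The shifts repeat in a cycle of length 2: positions 0,1,… shift by +12, +1, then the pattern repeats.
Reversing it on nsapw: n−12=b, s−1=r, a−12=o, p−1=o, w−12=k.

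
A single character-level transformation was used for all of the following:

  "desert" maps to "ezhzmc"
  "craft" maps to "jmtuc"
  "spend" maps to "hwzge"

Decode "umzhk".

d(3)→e(4) and e(4)→z(25) fit y≡21x+19 (mod 26); the inverse of 21 mod 26 is 5. Treating letters as 0–25, the rule is x ↦ 21x + 19 (mod 26).
Decoding umzhk: u(20)→5·(20−19)≡5=f; m(12)→5·(12−19)≡17=r; z(25)→5·(25−19)≡4=e; h(7)→5·(7−19)≡18=s; k(10)→5·(10−19)≡7=h (all mod 26).

fresh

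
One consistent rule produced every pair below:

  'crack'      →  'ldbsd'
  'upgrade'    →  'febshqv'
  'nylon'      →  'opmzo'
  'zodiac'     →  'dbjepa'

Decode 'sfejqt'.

spider

The output letters match the input read backwards, each shifted +1: crack reversed is kcarc. Read the word backwards and shift each letter +1.
Reversing it on sfejqt: shift back: s−1=r, f−1=e, e−1=d, j−1=i, q−1=p, t−1=s → redips; then reverse → spider.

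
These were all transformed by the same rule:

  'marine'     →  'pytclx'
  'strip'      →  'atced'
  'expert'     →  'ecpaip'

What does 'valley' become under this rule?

The output letters match the input read backwards, each shifted +11: marine reversed is eniram. Two steps: reverse the string, then apply a Caesar shift of +11.
For valley: reverse → yellav; then shift: y+11=j, e+11=p, l+11=w, l+11=w, a+11=l, v+11=g.

jpwwlg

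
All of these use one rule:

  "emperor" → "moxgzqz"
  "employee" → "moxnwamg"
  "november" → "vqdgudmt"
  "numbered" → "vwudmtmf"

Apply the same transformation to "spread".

Shifts by position in emperor: pos 0: e→m (+8), pos 1: m→o (+2), pos 2: p→x (+8), pos 3: e→g (+2) — repeating every 2. The shifts repeat in a cycle of length 2: positions 0,1,… shift by +8, +2, then the pattern repeats.
For spread: s+8=a, p+2=r, r+8=z, e+2=g, a+8=i, d+2=f.

arzgif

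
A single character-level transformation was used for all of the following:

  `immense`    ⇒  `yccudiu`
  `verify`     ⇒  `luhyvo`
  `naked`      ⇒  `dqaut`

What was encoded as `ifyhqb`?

It's a constant shift of +16 (ROT16).
Undoing it on ifyhqb: i−16=s, f−16=p, y−16=i, h−16=r, q−16=a, b−16=l.

spiral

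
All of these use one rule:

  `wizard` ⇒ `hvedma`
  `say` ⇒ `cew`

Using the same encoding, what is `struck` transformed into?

ogyvxw

The output letters match the input read backwards, each shifted +4: wizard reversed is draziw. Two steps: reverse the string, then apply a Caesar shift of +4.
Applying it to struck: reverse → kcurts; then shift: k+4=o, c+4=g, u+4=y, r+4=v, t+4=x, s+4=w.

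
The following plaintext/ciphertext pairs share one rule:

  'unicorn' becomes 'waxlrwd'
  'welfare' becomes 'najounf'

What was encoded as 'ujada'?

The output letters match the input read backwards, each shifted +9: unicorn reversed is nrocinu. Read the word backwards and shift each letter +9.
Decoding ujada: shift back: u−9=l, j−9=a, a−9=r, d−9=u, a−9=r → larur; then reverse → rural.

rural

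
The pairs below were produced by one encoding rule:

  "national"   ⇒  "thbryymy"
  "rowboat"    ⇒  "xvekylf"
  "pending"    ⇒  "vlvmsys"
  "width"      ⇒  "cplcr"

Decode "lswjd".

In national: n→t is +6, a→h is +7, t→b is +8, i→r is +9 — the shift increases by 1 each position. The shift increases by 1 at each position, starting from +6: 6, 7, 8, ….
Undoing it on lswjd: l−6=f, s−7=l, w−8=o, j−9=a, d−10=t.

float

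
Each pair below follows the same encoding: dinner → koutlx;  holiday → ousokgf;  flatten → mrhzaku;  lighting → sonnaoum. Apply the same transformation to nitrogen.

uoaxvmlt

Shifts by position in dinner: pos 0: d→k (+7), pos 1: i→o (+6), pos 2: n→u (+7), pos 3: n→t (+6) — repeating every 2. It's a Vigenère-style cipher with numeric key [7,6]: position i shifts by key[i mod 2].
Applying it to nitrogen: n+7=u, i+6=o, t+7=a, r+6=x, o+7=v, g+6=m, e+7=l, n+6=t.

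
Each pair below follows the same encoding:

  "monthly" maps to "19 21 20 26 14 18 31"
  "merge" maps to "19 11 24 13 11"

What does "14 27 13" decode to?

The number is (letter's place in the alphabet, a=1) + 6.
Reversing it on 14 27 13: 14→(14−6)÷1=8=h, 27→(27−6)÷1=21=u, 13→(13−6)÷1=7=g.

hug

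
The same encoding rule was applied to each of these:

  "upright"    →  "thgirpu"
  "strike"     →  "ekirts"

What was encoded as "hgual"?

laugh

The output letters match the input read backwards: upright reversed is thgirpu. The word is simply reversed.
Reversing it on hgual: then reverse → laugh.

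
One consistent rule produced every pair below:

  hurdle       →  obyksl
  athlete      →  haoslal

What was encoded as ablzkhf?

Compare letters: h→o is +7, u→b is +7, r→y is +7 — a constant shift. Each letter is shifted forward by 7 in the alphabet (a Caesar shift of +7).
Reversing it on ablzkhf: a−7=t, b−7=u, l−7=e, z−7=s, k−7=d, h−7=a, f−7=y.

tuesday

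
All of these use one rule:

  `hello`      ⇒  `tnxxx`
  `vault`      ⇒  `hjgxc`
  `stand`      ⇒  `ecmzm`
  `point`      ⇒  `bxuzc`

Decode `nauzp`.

Shifts by position in hello: pos 0: h→t (+12), pos 1: e→n (+9), pos 2: l→x (+12), pos 3: l→x (+12), pos 4: o→x (+9) — repeating every 3. It's a Vigenère-style cipher with numeric key [12,9,12]: position i shifts by key[i mod 3].
Decoding nauzp: n−12=b, a−9=r, u−12=i, z−12=n, p−9=g.

bring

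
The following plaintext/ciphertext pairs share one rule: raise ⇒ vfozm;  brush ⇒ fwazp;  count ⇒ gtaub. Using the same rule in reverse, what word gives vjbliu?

Each letter shifts forward by (position + 4), i.e. 4, 5, 6, … — the shift grows by one for each successive letter.
Undoing it on vjbliu: v−4=r, j−5=e, b−6=v, l−7=e, i−8=a, u−9=l.

reveal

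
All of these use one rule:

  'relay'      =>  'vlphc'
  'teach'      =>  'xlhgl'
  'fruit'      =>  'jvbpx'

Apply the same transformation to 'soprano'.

The rule splits by letter class: vowels +7, consonants +4.
For soprano: s(cons)+4=w, o(vowel)+7=v, p(cons)+4=t, r(cons)+4=v, a(vowel)+7=h, n(cons)+4=r, o(vowel)+7=v.

wvtvhrv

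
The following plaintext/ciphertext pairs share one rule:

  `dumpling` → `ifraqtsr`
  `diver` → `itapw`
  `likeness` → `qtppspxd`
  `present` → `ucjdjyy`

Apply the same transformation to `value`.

A repeating key of period 2 is used — shifts +5, +11 over and over.
Applying it to value: v+5=a, a+11=l, l+5=q, u+11=f, e+5=j.

alqfj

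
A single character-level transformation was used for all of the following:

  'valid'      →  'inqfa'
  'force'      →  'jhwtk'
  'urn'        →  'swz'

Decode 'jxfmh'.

chase

Two steps: reverse the string, then apply a Caesar shift of +5.
Reversing it on jxfmh: shift back: j−5=e, x−5=s, f−5=a, m−5=h, h−5=c → esahc; then reverse → chase.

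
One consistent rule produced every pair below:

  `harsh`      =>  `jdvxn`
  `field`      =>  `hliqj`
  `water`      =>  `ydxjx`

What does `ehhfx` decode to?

Each letter shifts forward by (position + 2), i.e. 2, 3, 4, … — the shift grows by one for each successive letter.
Undoing it on ehhfx: e−2=c, h−3=e, h−4=d, f−5=a, x−6=r.

cedar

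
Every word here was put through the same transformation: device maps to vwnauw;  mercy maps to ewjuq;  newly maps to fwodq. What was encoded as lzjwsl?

threat

It's a constant shift of +18 (ROT18).
Reversing it on lzjwsl: l−18=t, z−18=h, j−18=r, w−18=e, s−18=a, l−18=t.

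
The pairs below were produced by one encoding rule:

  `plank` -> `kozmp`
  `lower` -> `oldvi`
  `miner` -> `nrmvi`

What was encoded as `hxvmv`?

This is the alphabet-reversal cipher (Atbash): a becomes z, b becomes y, etc.
Undoing it on hxvmv: h↔s, x↔c, v↔e, m↔n, v↔e.

scene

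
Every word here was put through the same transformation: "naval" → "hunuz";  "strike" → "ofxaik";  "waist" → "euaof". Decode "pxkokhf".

Each letter's alphabet position (a=0..z=25) is mapped through 17·x+20 mod 26 — an affine cipher.
Undoing it on pxkokhf: p(15)→23·(15−20)≡15=p; x(23)→23·(23−20)≡17=r; k(10)→23·(10−20)≡4=e; o(14)→23·(14−20)≡18=s; k(10)→23·(10−20)≡4=e; h(7)→23·(7−20)≡13=n; f(5)→23·(5−20)≡19=t (all mod 26).

present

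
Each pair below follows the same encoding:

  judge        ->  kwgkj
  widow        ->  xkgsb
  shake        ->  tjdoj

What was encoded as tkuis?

Each letter shifts forward by (position + 1), i.e. 1, 2, 3, … — the shift grows by one for each successive letter.
Undoing it on tkuis: t−1=s, k−2=i, u−3=r, i−4=e, s−5=n.

siren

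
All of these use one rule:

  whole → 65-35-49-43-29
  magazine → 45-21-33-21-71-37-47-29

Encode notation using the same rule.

With a=1..z=26, the number is 2·pos + 19.
On notation: n=14→47, o=15→49, t=20→59, a=1→21, t=20→59, i=9→37, o=15→49, n=14→47.

47-49-59-21-59-37-49-47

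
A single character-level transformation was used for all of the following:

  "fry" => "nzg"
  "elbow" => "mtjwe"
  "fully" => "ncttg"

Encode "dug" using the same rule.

Compare letters: f→n is +8, r→z is +8, y→g is +8 — a constant shift. This is a Caesar cipher with shift 8.
For dug: d+8=l, u+8=c, g+8=o.

lco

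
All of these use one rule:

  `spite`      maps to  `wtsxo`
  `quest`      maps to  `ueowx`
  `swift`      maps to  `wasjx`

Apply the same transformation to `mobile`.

qyfspo

The shift depends on letter class: consonant s→w is +4, but vowel i→s is +10. Vowels shift forward by 10 and consonants shift forward by 4.
Applying it to mobile: m(cons)+4=q, o(vowel)+10=y, b(cons)+4=f, i(vowel)+10=s, l(cons)+4=p, e(vowel)+10=o.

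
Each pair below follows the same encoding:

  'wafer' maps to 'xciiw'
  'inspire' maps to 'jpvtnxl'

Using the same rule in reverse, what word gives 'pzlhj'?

oxide

In wafer: w→x is +1, a→c is +2, f→i is +3, e→i is +4 — the shift increases by 1 each position. The shift increases by 1 at each position, starting from +1: 1, 2, 3, ….
Reversing it on pzlhj: p−1=o, z−2=x, l−3=i, h−4=d, j−5=e.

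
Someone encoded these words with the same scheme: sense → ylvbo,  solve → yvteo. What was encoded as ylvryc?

In sense: s→y is +6, e→l is +7, n→v is +8, s→b is +9 — the shift increases by 1 each position. Letter i (0-indexed) is shifted by i+6, so successive shifts are 6, 7, 8, ….
Undoing it on ylvryc: y−6=s, l−7=e, v−8=n, r−9=i, y−10=o, c−11=r.

senior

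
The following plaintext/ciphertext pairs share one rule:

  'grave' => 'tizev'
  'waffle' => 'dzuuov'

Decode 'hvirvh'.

series

Each pair mirrors across the alphabet (g↔t, r↔i, a↔z): positions sum to 25. Each letter is replaced by its mirror in the alphabet: a↔z, b↔y, c↔x, and so on (the Atbash cipher).
Undoing it on hvirvh: h↔s, v↔e, i↔r, r↔i, v↔e, h↔s.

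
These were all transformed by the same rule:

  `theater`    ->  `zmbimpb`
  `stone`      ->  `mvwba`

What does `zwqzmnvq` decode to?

inferior

The word is reversed, then every letter is shifted forward by 8.
Reversing it on zwqzmnvq: shift back: z−8=r, w−8=o, q−8=i, z−8=r, m−8=e, n−8=f, v−8=n, q−8=i → roirefni; then reverse → inferior.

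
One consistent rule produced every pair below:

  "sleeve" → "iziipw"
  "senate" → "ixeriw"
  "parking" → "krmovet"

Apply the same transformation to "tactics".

wgmxgex

Read the word backwards and shift each letter +4.
Applying it to tactics: reverse → scitcat; then shift: s+4=w, c+4=g, i+4=m, t+4=x, c+4=g, a+4=e, t+4=x.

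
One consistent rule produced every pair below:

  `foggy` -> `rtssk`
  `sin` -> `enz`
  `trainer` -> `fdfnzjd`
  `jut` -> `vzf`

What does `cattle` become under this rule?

offfxj

The shift depends on letter class: consonant f→r is +12, but vowel o→t is +5. Two shifts are in play — +5 for a/e/i/o/u, +12 for every other letter.
Applying it to cattle: c(cons)+12=o, a(vowel)+5=f, t(cons)+12=f, t(cons)+12=f, l(cons)+12=x, e(vowel)+5=j.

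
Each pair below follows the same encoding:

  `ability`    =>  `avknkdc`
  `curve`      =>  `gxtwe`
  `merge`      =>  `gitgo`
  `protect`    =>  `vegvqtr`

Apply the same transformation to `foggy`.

The output letters match the input read backwards, each shifted +2: ability reversed is ytiliba. Two steps: reverse the string, then apply a Caesar shift of +2.
For foggy: reverse → yggof; then shift: y+2=a, g+2=i, g+2=i, o+2=q, f+2=h.

aiiqh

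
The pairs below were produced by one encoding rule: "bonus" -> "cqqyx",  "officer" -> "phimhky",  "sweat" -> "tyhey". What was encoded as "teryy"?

In bonus: b→c is +1, o→q is +2, n→q is +3, u→y is +4 — the shift increases by 1 each position. Letter i (0-indexed) is shifted by i+1, so successive shifts are 1, 2, 3, ….
Undoing it on teryy: t−1=s, e−2=c, r−3=o, y−4=u, y−5=t.

scout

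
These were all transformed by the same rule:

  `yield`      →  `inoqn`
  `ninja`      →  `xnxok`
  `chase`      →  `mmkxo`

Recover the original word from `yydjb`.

It's a Vigenère-style cipher with numeric key [10,5]: position i shifts by key[i mod 2].
Decoding yydjb: y−10=o, y−5=t, d−10=t, j−5=e, b−10=r.

otter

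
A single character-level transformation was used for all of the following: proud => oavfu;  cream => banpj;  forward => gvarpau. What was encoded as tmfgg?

stuff

p(15)→o(14) and r(17)→a(0) fit y≡19x+15 (mod 26); the inverse of 19 mod 26 is 11. This is an affine cipher: with a=0,…,z=25, each position x becomes (19x+15) mod 26.
Reversing it on tmfgg: t(19)→11·(19−15)≡18=s; m(12)→11·(12−15)≡19=t; f(5)→11·(5−15)≡20=u; g(6)→11·(6−15)≡5=f; g(6)→11·(6−15)≡5=f (all mod 26).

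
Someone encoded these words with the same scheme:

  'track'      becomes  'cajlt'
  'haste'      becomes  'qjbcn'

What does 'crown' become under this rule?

Compare letters: t→c is +9, r→a is +9, a→j is +9 — a constant shift. This is a Caesar cipher with shift 9.
For crown: c+9=l, r+9=a, o+9=x, w+9=f, n+9=w.

laxfw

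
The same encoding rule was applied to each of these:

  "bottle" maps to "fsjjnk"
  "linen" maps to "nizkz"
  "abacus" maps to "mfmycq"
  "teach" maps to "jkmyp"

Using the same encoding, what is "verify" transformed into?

vkxida

b(1)→f(5) and o(14)→s(18) fit y≡19x+12 (mod 26); the inverse of 19 mod 26 is 11. Each letter's alphabet position (a=0..z=25) is mapped through 19·x+12 mod 26 — an affine cipher.
Applying it to verify: v(21)→19·21+12≡21=v; e(4)→19·4+12≡10=k; r(17)→19·17+12≡23=x; i(8)→19·8+12≡8=i; f(5)→19·5+12≡3=d; y(24)→19·24+12≡0=a (all mod 26).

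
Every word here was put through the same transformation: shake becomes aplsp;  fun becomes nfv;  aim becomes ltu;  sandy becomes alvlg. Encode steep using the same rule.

The shift depends on letter class: consonant s→a is +8, but vowel a→l is +11. The rule splits by letter class: vowels +11, consonants +8.
Applying it to steep: s(cons)+8=a, t(cons)+8=b, e(vowel)+11=p, e(vowel)+11=p, p(cons)+8=x.

abppx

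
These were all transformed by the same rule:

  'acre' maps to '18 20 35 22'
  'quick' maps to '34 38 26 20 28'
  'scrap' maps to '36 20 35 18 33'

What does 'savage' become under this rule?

36 18 39 18 24 22

a is letter #1 and maps to 18: an offset of 17. Letters become their 1-based position plus 17 (so a→18, b→19, …).
On savage: s=19→36, a=1→18, v=22→39, a=1→18, g=7→24, e=5→22.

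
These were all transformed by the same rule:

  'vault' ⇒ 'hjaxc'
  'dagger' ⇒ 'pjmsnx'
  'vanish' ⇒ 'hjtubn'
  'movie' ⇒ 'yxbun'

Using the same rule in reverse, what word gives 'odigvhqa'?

cucumber

Shifts by position in vault: pos 0: v→h (+12), pos 1: a→j (+9), pos 2: u→a (+6), pos 3: l→x (+12), pos 4: t→c (+9) — repeating every 3. The shifts repeat in a cycle of length 3: positions 0,1,… shift by +12, +9, +6, then the pattern repeats.
Reversing it on odigvhqa: o−12=c, d−9=u, i−6=c, g−12=u, v−9=m, h−6=b, q−12=e, a−9=r.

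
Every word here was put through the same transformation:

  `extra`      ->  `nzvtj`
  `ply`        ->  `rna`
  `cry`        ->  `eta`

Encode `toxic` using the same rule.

The shift depends on letter class: consonant x→z is +2, but vowel e→n is +9. Two shifts are in play — +9 for a/e/i/o/u, +2 for every other letter.
On toxic: t(cons)+2=v, o(vowel)+9=x, x(cons)+2=z, i(vowel)+9=r, c(cons)+2=e.

vxzre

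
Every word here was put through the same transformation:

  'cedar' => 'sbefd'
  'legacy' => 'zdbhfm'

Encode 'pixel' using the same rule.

mfyjq

The output letters match the input read backwards, each shifted +1: cedar reversed is radec. The word is reversed, then every letter is shifted forward by 1.
On pixel: reverse → lexip; then shift: l+1=m, e+1=f, x+1=y, i+1=j, p+1=q.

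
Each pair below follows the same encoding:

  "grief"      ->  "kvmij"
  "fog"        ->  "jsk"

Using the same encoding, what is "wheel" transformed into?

Compare letters: g→k is +4, r→v is +4, i→m is +4 — a constant shift. Each letter is shifted forward by 4 in the alphabet (a Caesar shift of +4).
Applying it to wheel: w+4=a, h+4=l, e+4=i, e+4=i, l+4=p.

aliip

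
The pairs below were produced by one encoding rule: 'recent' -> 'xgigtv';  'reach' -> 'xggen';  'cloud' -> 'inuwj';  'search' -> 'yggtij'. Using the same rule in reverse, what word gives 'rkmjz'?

Shifts by position in recent: pos 0: r→x (+6), pos 1: e→g (+2), pos 2: c→i (+6), pos 3: e→g (+2) — repeating every 2. The shifts repeat in a cycle of length 2: positions 0,1,… shift by +6, +2, then the pattern repeats.
Reversing it on rkmjz: r−6=l, k−2=i, m−6=g, j−2=h, z−6=t.

light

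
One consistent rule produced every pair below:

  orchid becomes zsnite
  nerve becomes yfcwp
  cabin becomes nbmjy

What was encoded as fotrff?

Shifts by position in orchid: pos 0: o→z (+11), pos 1: r→s (+1), pos 2: c→n (+11), pos 3: h→i (+1) — repeating every 2. A repeating key of period 2 is used — shifts +11, +1 over and over.
Undoing it on fotrff: f−11=u, o−1=n, t−11=i, r−1=q, f−11=u, f−1=e.

unique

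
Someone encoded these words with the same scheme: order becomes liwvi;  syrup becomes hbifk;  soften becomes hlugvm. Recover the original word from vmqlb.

enjoy

This is the alphabet-reversal cipher (Atbash): a becomes z, b becomes y, etc.
Undoing it on vmqlb: v↔e, m↔n, q↔j, l↔o, b↔y.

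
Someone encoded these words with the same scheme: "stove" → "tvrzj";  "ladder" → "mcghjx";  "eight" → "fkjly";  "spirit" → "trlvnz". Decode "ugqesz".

Letter i (0-indexed) is shifted by i+1, so successive shifts are 1, 2, 3, ….
Undoing it on ugqesz: u−1=t, g−2=e, q−3=n, e−4=a, s−5=n, z−6=t.

tenant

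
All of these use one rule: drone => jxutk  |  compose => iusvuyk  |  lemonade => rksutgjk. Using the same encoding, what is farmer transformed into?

lgxskx

Compare letters: d→j is +6, r→x is +6, o→u is +6 — a constant shift. This is a Caesar cipher with shift 6.
On farmer: f+6=l, a+6=g, r+6=x, m+6=s, e+6=k, r+6=x.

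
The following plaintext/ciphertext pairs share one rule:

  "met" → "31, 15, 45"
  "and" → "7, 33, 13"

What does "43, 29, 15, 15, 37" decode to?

sleep

The formula is n = 2×(alphabet index, a=1) + 5.
Decoding 43, 29, 15, 15, 37: 43→(43−5)÷2=19=s, 29→(29−5)÷2=12=l, 15→(15−5)÷2=5=e, 15→(15−5)÷2=5=e, 37→(37−5)÷2=16=p.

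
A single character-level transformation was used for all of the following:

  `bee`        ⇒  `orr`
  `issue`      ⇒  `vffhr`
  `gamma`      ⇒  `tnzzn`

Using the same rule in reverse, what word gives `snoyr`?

fable

Compare letters: b→o is +13, e→r is +13, e→r is +13 — a constant shift. This is a Caesar cipher with shift 13.
Decoding snoyr: s−13=f, n−13=a, o−13=b, y−13=l, r−13=e.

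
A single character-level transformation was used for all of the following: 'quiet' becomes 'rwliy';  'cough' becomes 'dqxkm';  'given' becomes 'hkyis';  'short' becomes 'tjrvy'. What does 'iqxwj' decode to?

house

The shift increases by 1 at each position, starting from +1: 1, 2, 3, ….
Undoing it on iqxwj: i−1=h, q−2=o, x−3=u, w−4=s, j−5=e.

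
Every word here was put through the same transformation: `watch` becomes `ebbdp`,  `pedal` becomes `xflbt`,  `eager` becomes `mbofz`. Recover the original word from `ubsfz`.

Shifts by position in watch: pos 0: w→e (+8), pos 1: a→b (+1), pos 2: t→b (+8), pos 3: c→d (+1) — repeating every 2. It's a Vigenère-style cipher with numeric key [8,1]: position i shifts by key[i mod 2].
Undoing it on ubsfz: u−8=m, b−1=a, s−8=k, f−1=e, z−8=r.

maker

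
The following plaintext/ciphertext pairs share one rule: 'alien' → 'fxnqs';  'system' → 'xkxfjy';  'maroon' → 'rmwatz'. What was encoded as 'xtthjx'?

shovel

Shifts by position in alien: pos 0: a→f (+5), pos 1: l→x (+12), pos 2: i→n (+5), pos 3: e→q (+12) — repeating every 2. It's a Vigenère-style cipher with numeric key [5,12]: position i shifts by key[i mod 2].
Decoding xtthjx: x−5=s, t−12=h, t−5=o, h−12=v, j−5=e, x−12=l.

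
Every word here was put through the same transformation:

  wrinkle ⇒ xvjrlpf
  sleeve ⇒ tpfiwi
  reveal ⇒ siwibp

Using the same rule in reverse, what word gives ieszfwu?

A repeating key of period 2 is used — shifts +1, +4 over and over.
Reversing it on ieszfwu: i−1=h, e−4=a, s−1=r, z−4=v, f−1=e, w−4=s, u−1=t.

harvest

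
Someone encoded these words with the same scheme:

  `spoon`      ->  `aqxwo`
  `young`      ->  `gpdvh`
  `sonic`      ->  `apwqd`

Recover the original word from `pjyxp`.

hippo

Shifts by position in spoon: pos 0: s→a (+8), pos 1: p→q (+1), pos 2: o→x (+9), pos 3: o→w (+8), pos 4: n→o (+1) — repeating every 3. A repeating key of period 3 is used — shifts +8, +1, +9 over and over.
Undoing it on pjyxp: p−8=h, j−1=i, y−9=p, x−8=p, p−1=o.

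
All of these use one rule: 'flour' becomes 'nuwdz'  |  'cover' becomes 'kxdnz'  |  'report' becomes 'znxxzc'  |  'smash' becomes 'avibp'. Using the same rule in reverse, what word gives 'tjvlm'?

The shifts repeat in a cycle of length 2: positions 0,1,… shift by +8, +9, then the pattern repeats.
Decoding tjvlm: t−8=l, j−9=a, v−8=n, l−9=c, m−8=e.

lance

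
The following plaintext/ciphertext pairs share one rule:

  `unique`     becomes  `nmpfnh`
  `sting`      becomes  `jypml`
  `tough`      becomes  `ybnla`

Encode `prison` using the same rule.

u(20)→n(13) and n(13)→m(12) fit y≡15x+25 (mod 26); the inverse of 15 mod 26 is 7. Treating letters as 0–25, the rule is x ↦ 15x + 25 (mod 26).
Applying it to prison: p(15)→15·15+25≡16=q; r(17)→15·17+25≡20=u; i(8)→15·8+25≡15=p; s(18)→15·18+25≡9=j; o(14)→15·14+25≡1=b; n(13)→15·13+25≡12=m (all mod 26).

qupjbm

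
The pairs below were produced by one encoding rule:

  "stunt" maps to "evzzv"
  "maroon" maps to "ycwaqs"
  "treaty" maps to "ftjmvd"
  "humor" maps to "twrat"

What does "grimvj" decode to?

Shifts by position in stunt: pos 0: s→e (+12), pos 1: t→v (+2), pos 2: u→z (+5), pos 3: n→z (+12), pos 4: t→v (+2) — repeating every 3. The shifts repeat in a cycle of length 3: positions 0,1,… shift by +12, +2, +5, then the pattern repeats.
Undoing it on grimvj: g−12=u, r−2=p, i−5=d, m−12=a, v−2=t, j−5=e.

update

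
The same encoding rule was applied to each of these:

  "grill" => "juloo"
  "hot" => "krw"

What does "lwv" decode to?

its

Compare letters: g→j is +3, r→u is +3, i→l is +3 — a constant shift. This is a Caesar cipher with shift 3.
Undoing it on lwv: l−3=i, w−3=t, v−3=s.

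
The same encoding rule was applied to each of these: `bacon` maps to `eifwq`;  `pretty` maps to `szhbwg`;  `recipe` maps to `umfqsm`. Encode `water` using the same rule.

ziwmu

Shifts by position in bacon: pos 0: b→e (+3), pos 1: a→i (+8), pos 2: c→f (+3), pos 3: o→w (+8) — repeating every 2. It's a Vigenère-style cipher with numeric key [3,8]: position i shifts by key[i mod 2].
For water: w+3=z, a+8=i, t+3=w, e+8=m, r+3=u.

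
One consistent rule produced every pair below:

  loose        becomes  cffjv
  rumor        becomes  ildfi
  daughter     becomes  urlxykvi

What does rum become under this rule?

This is a Caesar cipher with shift 17.
Applying it to rum: r+17=i, u+17=l, m+17=d.

ild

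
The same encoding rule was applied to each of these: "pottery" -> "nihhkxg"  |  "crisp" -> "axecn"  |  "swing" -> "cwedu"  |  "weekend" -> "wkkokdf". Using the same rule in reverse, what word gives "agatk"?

This is an affine cipher: with a=0,…,z=25, each position x becomes (5x+16) mod 26.
Decoding agatk: a(0)→21·(0−16)≡2=c; g(6)→21·(6−16)≡24=y; a(0)→21·(0−16)≡2=c; t(19)→21·(19−16)≡11=l; k(10)→21·(10−16)≡4=e (all mod 26).

cycle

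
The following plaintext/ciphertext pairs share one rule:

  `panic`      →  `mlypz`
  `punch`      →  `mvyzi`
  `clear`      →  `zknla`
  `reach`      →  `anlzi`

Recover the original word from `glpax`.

This is an affine cipher: with a=0,…,z=25, each position x becomes (7x+11) mod 26.
Decoding glpax: g(6)→15·(6−11)≡3=d; l(11)→15·(11−11)≡0=a; p(15)→15·(15−11)≡8=i; a(0)→15·(0−11)≡17=r; x(23)→15·(23−11)≡24=y (all mod 26).

dairy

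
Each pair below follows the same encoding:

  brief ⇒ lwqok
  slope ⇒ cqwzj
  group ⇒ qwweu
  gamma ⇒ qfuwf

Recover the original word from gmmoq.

wheel

Shifts by position in brief: pos 0: b→l (+10), pos 1: r→w (+5), pos 2: i→q (+8), pos 3: e→o (+10), pos 4: f→k (+5) — repeating every 3. It's a Vigenère-style cipher with numeric key [10,5,8]: position i shifts by key[i mod 3].
Reversing it on gmmoq: g−10=w, m−5=h, m−8=e, o−10=e, q−5=l.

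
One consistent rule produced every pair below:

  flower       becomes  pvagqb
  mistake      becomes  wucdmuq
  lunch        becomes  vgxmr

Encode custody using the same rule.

The shift depends on letter class: consonant f→p is +10, but vowel o→a is +12. Vowels shift forward by 12 and consonants shift forward by 10.
On custody: c(cons)+10=m, u(vowel)+12=g, s(cons)+10=c, t(cons)+10=d, o(vowel)+12=a, d(cons)+10=n, y(cons)+10=i.

mgcdani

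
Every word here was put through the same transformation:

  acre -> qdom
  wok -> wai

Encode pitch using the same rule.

tofub

The output letters match the input read backwards, each shifted +12: acre reversed is erca. Two steps: reverse the string, then apply a Caesar shift of +12.
On pitch: reverse → hctip; then shift: h+12=t, c+12=o, t+12=f, i+12=u, p+12=b.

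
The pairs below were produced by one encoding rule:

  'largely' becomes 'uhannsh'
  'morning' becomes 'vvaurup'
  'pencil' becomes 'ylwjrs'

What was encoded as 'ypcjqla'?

Shifts by position in largely: pos 0: l→u (+9), pos 1: a→h (+7), pos 2: r→a (+9), pos 3: g→n (+7) — repeating every 2. A repeating key of period 2 is used — shifts +9, +7 over and over.
Decoding ypcjqla: y−9=p, p−7=i, c−9=t, j−7=c, q−9=h, l−7=e, a−9=r.

pitcher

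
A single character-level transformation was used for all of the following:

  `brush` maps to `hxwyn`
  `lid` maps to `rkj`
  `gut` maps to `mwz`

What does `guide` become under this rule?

The shift depends on letter class: consonant b→h is +6, but vowel u→w is +2. Vowels shift forward by 2 and consonants shift forward by 6.
On guide: g(cons)+6=m, u(vowel)+2=w, i(vowel)+2=k, d(cons)+6=j, e(vowel)+2=g.

mwkjg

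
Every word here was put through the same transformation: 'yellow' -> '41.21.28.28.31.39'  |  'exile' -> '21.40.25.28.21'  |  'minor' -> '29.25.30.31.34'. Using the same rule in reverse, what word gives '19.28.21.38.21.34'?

clever

Each letter is replaced by its alphabet position (a=1..z=26) + 16.
Undoing it on 19.28.21.38.21.34: 19→(19−16)÷1=3=c, 28→(28−16)÷1=12=l, 21→(21−16)÷1=5=e, 38→(38−16)÷1=22=v, 21→(21−16)÷1=5=e, 34→(34−16)÷1=18=r.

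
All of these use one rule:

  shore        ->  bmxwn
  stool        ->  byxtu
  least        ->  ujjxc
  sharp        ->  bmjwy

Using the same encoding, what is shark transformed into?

bmjwt

Shifts by position in shore: pos 0: s→b (+9), pos 1: h→m (+5), pos 2: o→x (+9), pos 3: r→w (+5) — repeating every 2. It's a Vigenère-style cipher with numeric key [9,5]: position i shifts by key[i mod 2].
For shark: s+9=b, h+5=m, a+9=j, r+5=w, k+9=t.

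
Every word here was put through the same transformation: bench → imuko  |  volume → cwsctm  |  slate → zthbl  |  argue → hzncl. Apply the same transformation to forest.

Shifts by position in bench: pos 0: b→i (+7), pos 1: e→m (+8), pos 2: n→u (+7), pos 3: c→k (+8) — repeating every 2. A repeating key of period 2 is used — shifts +7, +8 over and over.
Applying it to forest: f+7=m, o+8=w, r+7=y, e+8=m, s+7=z, t+8=b.

mwymzb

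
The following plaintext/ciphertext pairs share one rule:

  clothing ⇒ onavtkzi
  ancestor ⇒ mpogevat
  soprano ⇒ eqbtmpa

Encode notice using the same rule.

zqfkog

Shifts by position in clothing: pos 0: c→o (+12), pos 1: l→n (+2), pos 2: o→a (+12), pos 3: t→v (+2) — repeating every 2. A repeating key of period 2 is used — shifts +12, +2 over and over.
On notice: n+12=z, o+2=q, t+12=f, i+2=k, c+12=o, e+2=g.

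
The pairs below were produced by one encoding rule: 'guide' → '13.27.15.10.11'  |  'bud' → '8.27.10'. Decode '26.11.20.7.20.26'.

tenant

g is letter #7 and maps to 13: an offset of 6. Each letter is replaced by its alphabet position (a=1..z=26) + 6.
Reversing it on 26.11.20.7.20.26: 26→(26−6)÷1=20=t, 11→(11−6)÷1=5=e, 20→(20−6)÷1=14=n, 7→(7−6)÷1=1=a, 20→(20−6)÷1=14=n, 26→(26−6)÷1=20=t.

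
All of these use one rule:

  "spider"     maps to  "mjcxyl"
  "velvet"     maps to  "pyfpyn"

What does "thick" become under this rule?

Compare letters: s→m is +20, p→j is +20, i→c is +20 — a constant shift. Every letter moves 20 places later in the alphabet, wrapping around z→a.
For thick: t+20=n, h+20=b, i+20=c, c+20=w, k+20=e.

nbcwe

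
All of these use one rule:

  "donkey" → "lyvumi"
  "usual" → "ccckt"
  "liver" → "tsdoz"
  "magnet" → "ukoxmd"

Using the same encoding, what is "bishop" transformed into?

Shifts by position in donkey: pos 0: d→l (+8), pos 1: o→y (+10), pos 2: n→v (+8), pos 3: k→u (+10) — repeating every 2. The shifts repeat in a cycle of length 2: positions 0,1,… shift by +8, +10, then the pattern repeats.
Applying it to bishop: b+8=j, i+10=s, s+8=a, h+10=r, o+8=w, p+10=z.

jsarwz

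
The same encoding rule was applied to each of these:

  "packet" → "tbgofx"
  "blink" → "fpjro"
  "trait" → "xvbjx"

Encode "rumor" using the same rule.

The rule splits by letter class: vowels +1, consonants +4.
For rumor: r(cons)+4=v, u(vowel)+1=v, m(cons)+4=q, o(vowel)+1=p, r(cons)+4=v.

vvqpv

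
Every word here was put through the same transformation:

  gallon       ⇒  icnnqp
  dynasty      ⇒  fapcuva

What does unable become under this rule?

Compare letters: g→i is +2, a→c is +2, l→n is +2 — a constant shift. Each letter is shifted forward by 2 in the alphabet (a Caesar shift of +2).
On unable: u+2=w, n+2=p, a+2=c, b+2=d, l+2=n, e+2=g.

wpcdng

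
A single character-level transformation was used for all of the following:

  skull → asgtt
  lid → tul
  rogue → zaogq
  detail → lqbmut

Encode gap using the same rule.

omx

The shift depends on letter class: consonant s→a is +8, but vowel u→g is +12. Two shifts are in play — +12 for a/e/i/o/u, +8 for every other letter.
On gap: g(cons)+8=o, a(vowel)+12=m, p(cons)+8=x.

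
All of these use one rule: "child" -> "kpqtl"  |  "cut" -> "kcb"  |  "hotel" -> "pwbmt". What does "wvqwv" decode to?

onion

Compare letters: c→k is +8, h→p is +8, i→q is +8 — a constant shift. Every letter moves 8 places later in the alphabet, wrapping around z→a.
Undoing it on wvqwv: w−8=o, v−8=n, q−8=i, w−8=o, v−8=n.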